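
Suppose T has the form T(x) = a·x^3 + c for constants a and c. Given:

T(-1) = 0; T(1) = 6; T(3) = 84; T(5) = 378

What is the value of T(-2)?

-21

From T(-1) = 0 and T(1) = 6: -1a + c = 0 and 1a + c = 6.
Subtracting: 2a = 6, so a = 3; then c = 0 − 3·(-1) = 3.
So T(x) = 3x³ + 3, and T(-2) = -21.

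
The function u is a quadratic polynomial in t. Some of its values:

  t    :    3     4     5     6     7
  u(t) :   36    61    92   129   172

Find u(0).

First differences: 25, 31, 37, 43. Second differences: 6, 6, 6.
Level-2 differences are constant, so u has degree 2.
Fitting a degree-2 polynomial gives u(t) = 3t² + 4t - 3.
Then u(0) = -3.

-3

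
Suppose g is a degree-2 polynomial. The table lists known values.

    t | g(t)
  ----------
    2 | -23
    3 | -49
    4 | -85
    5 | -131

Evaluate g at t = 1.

Write g(t) = at² + bt + c; the 4 given values yield a linear system in the 3 coefficients.
Solving, g(t) = -5t² - t - 1.
Then g(1) = -7.

-7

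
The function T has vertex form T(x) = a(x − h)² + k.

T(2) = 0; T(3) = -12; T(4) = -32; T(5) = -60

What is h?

First differences -12, -20, -28; second difference -8 = 2a, so a = -4.
Expanding, the x-coefficient is −2ah = 8h; matching it to the data gives h = 1, and then k = 4.
So T(x) = -4(x − 1)² + 4.
Hence h = 1.

1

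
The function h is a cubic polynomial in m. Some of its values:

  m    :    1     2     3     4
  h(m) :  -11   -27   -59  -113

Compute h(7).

-467

Write h(m) = am³ + bm² + cm + d; the 4 given values yield a linear system in the 4 coefficients.
Solving, h(m) = -m³ - 2m² - 3m - 5.
Then h(7) = -467.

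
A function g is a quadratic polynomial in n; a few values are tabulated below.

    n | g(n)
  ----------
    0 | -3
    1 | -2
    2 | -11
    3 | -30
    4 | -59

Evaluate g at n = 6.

First differences: 1, -9, -19, -29. Second differences: -10, -10, -10.
Level-2 differences are constant, so g has degree 2.
Fitting a degree-2 polynomial gives g(n) = -5n² + 6n - 3.
Then g(6) = -147.

-147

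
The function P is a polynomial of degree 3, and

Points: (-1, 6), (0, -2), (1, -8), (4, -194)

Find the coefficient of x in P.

Write P(x) = ax³ + bx² + cx + d; the 4 given values yield a linear system in the 4 coefficients.
Solving, P(x) = -3x³ + x² - 4x - 2.
The coefficient of x is -4.

-4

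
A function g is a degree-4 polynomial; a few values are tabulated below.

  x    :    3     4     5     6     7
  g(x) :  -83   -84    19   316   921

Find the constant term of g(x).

4

Write g(x) = ax^4 + bx³ + cx² + dx + e; the 5 given values yield a linear system in the 5 coefficients.
Solving, g(x) = x^4 - 3x³ - 9x² - 2x + 4.
The constant term is g(0) = 4.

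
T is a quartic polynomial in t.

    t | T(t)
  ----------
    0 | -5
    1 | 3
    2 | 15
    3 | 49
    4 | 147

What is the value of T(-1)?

-3

Write T(t) = at^4 + bt³ + ct² + dt + e; the 5 given values yield a linear system in the 5 coefficients.
Solving, T(t) = t^4 - 3t³ + 4t² + 6t - 5.
Then T(-1) = -3.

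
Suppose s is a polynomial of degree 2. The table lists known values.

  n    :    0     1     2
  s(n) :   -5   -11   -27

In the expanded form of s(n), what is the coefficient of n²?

-5

Write s(n) = an² + bn + c; the 3 given values yield a linear system in the 3 coefficients.
Solving, s(n) = -5n² - n - 5.
The coefficient of n² is -5.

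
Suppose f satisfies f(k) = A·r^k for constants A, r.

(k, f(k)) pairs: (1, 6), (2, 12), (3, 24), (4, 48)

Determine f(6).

192

Consecutive ratio: 12/6 = 2, and 24/12 = 2, so r = 2.
Then A·2^1 = 6 gives A = 3, and f(k) = 3·2^k.
f(6) = 3·2^6 = 192.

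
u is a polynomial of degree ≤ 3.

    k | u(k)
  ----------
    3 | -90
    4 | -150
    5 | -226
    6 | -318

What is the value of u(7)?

-426

First differences: -60, -76, -92. Second differences: -16, -16.
Level-2 differences are constant, so u has degree 2.
Fitting a degree-2 polynomial gives u(k) = -8k² - 4k - 6.
Then u(7) = -426.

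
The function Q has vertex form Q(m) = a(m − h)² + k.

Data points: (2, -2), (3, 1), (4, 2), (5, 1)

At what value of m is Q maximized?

First differences 3, 1, -1; second difference -2 = 2a, so a = -1.
Expanding, the m-coefficient is −2ah = 2h; matching it to the data gives h = 4, and then k = 2.
So Q(m) = -1(m − 4)² + 2.
Hence h = 4.

4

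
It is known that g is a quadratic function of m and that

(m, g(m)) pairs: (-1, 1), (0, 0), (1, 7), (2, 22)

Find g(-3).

27

First differences: -1, 7, 15. Second differences: 8, 8.
Level-2 differences are constant, so g has degree 2.
Fitting a degree-2 polynomial gives g(m) = 4m² + 3m.
Then g(-3) = 27.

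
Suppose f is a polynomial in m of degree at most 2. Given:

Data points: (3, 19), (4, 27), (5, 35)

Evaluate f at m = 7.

Write f(m) = am² + bm + c; the 3 given values yield a linear system in the 3 coefficients.
Solving, the leading coefficient vanishes, and f(m) = 8m - 5.
Then f(7) = 51.

51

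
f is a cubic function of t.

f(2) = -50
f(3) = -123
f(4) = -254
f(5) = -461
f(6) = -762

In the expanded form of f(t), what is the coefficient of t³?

First differences: -73, -131, -207, -301. Second differences: -58, -76, -94. Third differences: -18, -18.
Level-3 differences are constant, so f has degree 3.
Fitting a degree-3 polynomial gives f(t) = -3t³ - 2t² - 6t - 6.
The coefficient of t³ is -3.

-3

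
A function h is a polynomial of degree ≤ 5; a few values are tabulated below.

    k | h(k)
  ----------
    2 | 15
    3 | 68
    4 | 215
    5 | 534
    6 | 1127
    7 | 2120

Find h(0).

-1

First differences: 53, 147, 319, 593, 993. Second differences: 94, 172, 274, 400. Third differences: 78, 102, 126. Fourth differences: 24, 24.
Level-4 differences are constant, so h has degree 4.
Fitting a degree-4 polynomial gives h(k) = k^4 - k³ + k² + 2k - 1.
Then h(0) = -1.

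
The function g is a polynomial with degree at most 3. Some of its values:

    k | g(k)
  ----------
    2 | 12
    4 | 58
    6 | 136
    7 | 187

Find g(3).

Write g(k) = ak³ + bk² + ck + d; the 4 given values yield a linear system in the 4 coefficients.
Solving, the leading coefficient vanishes, and g(k) = 4k² - k - 2.
Then g(3) = 31.

31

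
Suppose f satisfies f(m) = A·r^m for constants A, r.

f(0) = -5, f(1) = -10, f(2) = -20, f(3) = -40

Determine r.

2

Consecutive ratio: -10/(-5) = 2, and -20/(-10) = 2, so r = 2.
Then A·2^0 = -5 gives A = -5, and f(m) = -5·2^m.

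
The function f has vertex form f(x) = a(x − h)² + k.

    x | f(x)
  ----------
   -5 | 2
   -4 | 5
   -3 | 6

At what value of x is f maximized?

-3

First differences 3, 1; second difference -2 = 2a, so a = -1.
Expanding, the x-coefficient is −2ah = 2h; matching it to the data gives h = -3, and then k = 6.
So f(x) = -1(x + 3)² + 6.
Hence h = -3.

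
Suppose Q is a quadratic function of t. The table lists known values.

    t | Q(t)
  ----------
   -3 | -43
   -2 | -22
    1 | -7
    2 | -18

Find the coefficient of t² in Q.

Write Q(t) = at² + bt + c; the 4 given values yield a linear system in the 3 coefficients.
Solving, Q(t) = -4t² + t - 4.
The coefficient of t² is -4.

-4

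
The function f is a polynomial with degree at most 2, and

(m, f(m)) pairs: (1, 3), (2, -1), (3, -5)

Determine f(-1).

11

First differences: -4, -4.
Level-1 differences are constant, so f has degree 1.
Fitting a degree-1 polynomial gives f(m) = -4m + 7.
Then f(-1) = 11.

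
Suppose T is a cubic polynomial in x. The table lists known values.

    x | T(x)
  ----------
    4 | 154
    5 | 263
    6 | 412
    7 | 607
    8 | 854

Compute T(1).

First differences: 109, 149, 195, 247. Second differences: 40, 46, 52. Third differences: 6, 6.
Level-3 differences are constant, so T has degree 3.
Fitting a degree-3 polynomial gives T(x) = x³ + 5x² + 3x - 2.
Then T(1) = 7.

7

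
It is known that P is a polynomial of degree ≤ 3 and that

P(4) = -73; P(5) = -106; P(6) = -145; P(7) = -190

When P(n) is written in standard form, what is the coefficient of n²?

-3

First differences: -33, -39, -45. Second differences: -6, -6.
Level-2 differences are constant, so P has degree 2.
Fitting a degree-2 polynomial gives P(n) = -3n² - 6n - 1.
The coefficient of n² is -3.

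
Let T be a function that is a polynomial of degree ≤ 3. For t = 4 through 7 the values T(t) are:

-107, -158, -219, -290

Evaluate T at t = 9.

-462

Write T(t) = at³ + bt² + ct + d; the 4 given values yield a linear system in the 4 coefficients.
Solving, the leading coefficient vanishes, and T(t) = -5t² - 6t - 3.
Then T(9) = -462.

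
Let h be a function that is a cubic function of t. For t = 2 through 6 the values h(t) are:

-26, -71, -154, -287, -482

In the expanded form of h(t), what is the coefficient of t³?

Write h(t) = at³ + bt² + ct + d; the 5 given values yield a linear system in the 4 coefficients.
Solving, h(t) = -2t³ - t² - 2t - 2.
The coefficient of t³ is -2.

-2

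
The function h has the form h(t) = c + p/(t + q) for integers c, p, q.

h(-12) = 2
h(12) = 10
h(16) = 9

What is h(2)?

(h(t) − c)(t + q) = p for each data point; the three points give a linear system in c and q, then p follows.
Solving: c = 6, q = 0, p = 48, so h(t) = 6 + 48/(t + 0).
Then h(2) = 6 + 48/2 = 30.

30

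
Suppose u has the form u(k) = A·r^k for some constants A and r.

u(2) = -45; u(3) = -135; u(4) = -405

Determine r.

Consecutive ratio: -135/(-45) = 3, and -405/(-135) = 3, so r = 3.
Then A·3^2 = -45 gives A = -5, and u(k) = -5·3^k.

3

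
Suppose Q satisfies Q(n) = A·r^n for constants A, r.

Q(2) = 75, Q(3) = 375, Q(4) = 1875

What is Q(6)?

46875

Consecutive ratio: 375/75 = 5, and 1875/375 = 5, so r = 5.
Then A·5^2 = 75 gives A = 3, and Q(n) = 3·5^n.
Q(6) = 3·5^6 = 46875.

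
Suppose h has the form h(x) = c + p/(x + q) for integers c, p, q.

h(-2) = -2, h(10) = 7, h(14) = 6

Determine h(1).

(h(x) − c)(x + q) = p for each data point; the three points give a linear system in c and q, then p follows.
Solving: c = 4, q = -2, p = 24, so h(x) = 4 + 24/(x − 2).
Then h(1) = 4 + 24/(-1) = -20.

-20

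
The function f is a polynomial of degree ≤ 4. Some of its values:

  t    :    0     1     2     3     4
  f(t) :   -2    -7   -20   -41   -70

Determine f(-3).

-35

Write f(t) = at^4 + bt³ + ct² + dt + e; the 5 given values yield a linear system in the 5 coefficients.
Solving, the top 2 coefficients vanish, and f(t) = -4t² - t - 2.
Then f(-3) = -35.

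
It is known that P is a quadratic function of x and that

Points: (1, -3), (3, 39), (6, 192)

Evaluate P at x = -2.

Write P(x) = ax² + bx + c; the 3 given values yield a linear system in the 3 coefficients.
Solving, P(x) = 6x² - 3x - 6.
Then P(-2) = 24.

24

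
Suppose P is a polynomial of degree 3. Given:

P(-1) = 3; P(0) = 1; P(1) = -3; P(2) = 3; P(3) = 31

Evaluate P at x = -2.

First differences: -2, -4, 6, 28. Second differences: -2, 10, 22. Third differences: 12, 12.
Level-3 differences are constant, so P has degree 3.
Fitting a degree-3 polynomial gives P(x) = 2x³ - x² - 5x + 1.
Then P(-2) = -9.

-9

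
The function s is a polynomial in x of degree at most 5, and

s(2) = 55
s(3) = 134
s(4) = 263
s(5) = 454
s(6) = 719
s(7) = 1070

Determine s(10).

Write s(x) = ax^5 + bx^4 + cx³ + dx² + ex + p; the 6 given values yield a linear system in the 6 coefficients.
Solving, the top 2 coefficients vanish, and s(x) = 2x³ + 7x² + 6x - 1.
Then s(10) = 2759.

2759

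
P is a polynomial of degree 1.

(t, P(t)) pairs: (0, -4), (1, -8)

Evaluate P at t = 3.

Write P(t) = at + b; the 2 given values yield a linear system in the 2 coefficients.
Solving, P(t) = -4t - 4.
Then P(3) = -16.

-16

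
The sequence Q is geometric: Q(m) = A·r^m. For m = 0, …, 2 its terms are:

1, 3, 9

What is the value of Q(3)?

Consecutive ratio: 3/1 = 3, and 9/3 = 3, so r = 3.
Then A·3^0 = 1 gives A = 1, and Q(m) = 1·3^m.
Q(3) = 1·3^3 = 27.

27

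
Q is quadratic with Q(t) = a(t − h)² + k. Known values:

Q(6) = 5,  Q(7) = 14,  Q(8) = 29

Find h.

First differences 9, 15; second difference 6 = 2a, so a = 3.
Expanding, the t-coefficient is −2ah = -6h; matching it to the data gives h = 5, and then k = 2.
So Q(t) = 3(t − 5)² + 2.
Hence h = 5.

5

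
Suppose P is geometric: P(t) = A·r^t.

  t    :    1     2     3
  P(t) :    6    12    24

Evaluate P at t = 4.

48

Consecutive ratio: 12/6 = 2, and 24/12 = 2, so r = 2.
Then A·2^1 = 6 gives A = 3, and P(t) = 3·2^t.
P(4) = 3·2^4 = 48.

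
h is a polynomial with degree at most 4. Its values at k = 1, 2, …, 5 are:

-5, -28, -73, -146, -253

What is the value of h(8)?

-838

Write h(k) = ak^4 + bk³ + ck² + dk + e; the 5 given values yield a linear system in the 5 coefficients.
Solving, the leading coefficient vanishes, and h(k) = -k³ - 5k² - k + 2.
Then h(8) = -838.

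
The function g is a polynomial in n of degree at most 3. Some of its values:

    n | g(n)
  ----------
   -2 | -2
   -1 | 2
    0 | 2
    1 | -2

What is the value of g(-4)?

First differences: 4, 0, -4. Second differences: -4, -4.
Level-2 differences are constant, so g has degree 2.
Fitting a degree-2 polynomial gives g(n) = -2n² - 2n + 2.
Then g(-4) = -22.

-22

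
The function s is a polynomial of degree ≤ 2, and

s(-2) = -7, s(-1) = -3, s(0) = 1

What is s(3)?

First differences: 4, 4.
Level-1 differences are constant, so s has degree 1.
Fitting a degree-1 polynomial gives s(x) = 4x + 1.
Then s(3) = 13.

13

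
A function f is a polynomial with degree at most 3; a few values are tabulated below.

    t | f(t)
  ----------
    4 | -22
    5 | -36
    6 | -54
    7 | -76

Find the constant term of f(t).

First differences: -14, -18, -22. Second differences: -4, -4.
Level-2 differences are constant, so f has degree 2.
Fitting a degree-2 polynomial gives f(t) = -2t² + 4t - 6.
The constant term is f(0) = -6.

-6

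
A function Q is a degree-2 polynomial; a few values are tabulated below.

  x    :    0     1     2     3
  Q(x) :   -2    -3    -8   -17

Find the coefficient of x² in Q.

Write Q(x) = ax² + bx + c; the 4 given values yield a linear system in the 3 coefficients.
Solving, Q(x) = -2x² + x - 2.
The coefficient of x² is -2.

-2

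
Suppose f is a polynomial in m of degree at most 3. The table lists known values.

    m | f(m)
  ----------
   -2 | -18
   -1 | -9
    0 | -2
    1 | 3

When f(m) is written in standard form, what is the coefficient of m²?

Write f(m) = am³ + bm² + cm + d; the 4 given values yield a linear system in the 4 coefficients.
Solving, the leading coefficient vanishes, and f(m) = -m² + 6m - 2.
The coefficient of m² is -1.

-1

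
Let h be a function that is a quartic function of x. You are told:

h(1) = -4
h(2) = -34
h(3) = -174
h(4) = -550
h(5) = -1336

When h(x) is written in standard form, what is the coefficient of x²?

Write h(x) = ax^4 + bx³ + cx² + dx + e; the 5 given values yield a linear system in the 5 coefficients.
Solving, h(x) = -2x^4 - x³ + x² + 4x - 6.
The coefficient of x² is 1.

1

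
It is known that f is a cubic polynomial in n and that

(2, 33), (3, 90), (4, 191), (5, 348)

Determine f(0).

Write f(n) = an³ + bn² + cn + d; the 4 given values yield a linear system in the 4 coefficients.
Solving, f(n) = 2n³ + 4n² - n + 3.
Then f(0) = 3.

3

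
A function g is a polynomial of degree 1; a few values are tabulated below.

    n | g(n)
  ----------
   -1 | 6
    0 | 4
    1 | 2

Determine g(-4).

12

Write g(n) = an + b; the 3 given values yield a linear system in the 2 coefficients.
Solving, g(n) = -2n + 4.
Then g(-4) = 12.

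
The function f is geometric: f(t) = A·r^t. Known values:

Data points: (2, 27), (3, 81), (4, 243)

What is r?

Consecutive ratio: 81/27 = 3, and 243/81 = 3, so r = 3.
Then A·3^2 = 27 gives A = 3, and f(t) = 3·3^t.

3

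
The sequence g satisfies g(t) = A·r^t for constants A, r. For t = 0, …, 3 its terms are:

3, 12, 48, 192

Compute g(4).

768

Consecutive ratio: 12/3 = 4, and 48/12 = 4, so r = 4.
Then A·4^0 = 3 gives A = 3, and g(t) = 3·4^t.
g(4) = 3·4^4 = 768.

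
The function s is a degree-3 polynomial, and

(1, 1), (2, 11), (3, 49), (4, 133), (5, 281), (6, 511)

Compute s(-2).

-41

Write s(t) = at³ + bt² + ct + d; the 6 given values yield a linear system in the 4 coefficients.
Solving, s(t) = 3t³ - 4t² + t + 1.
Then s(-2) = -41.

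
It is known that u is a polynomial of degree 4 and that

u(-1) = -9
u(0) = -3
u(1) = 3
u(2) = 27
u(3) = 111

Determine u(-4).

Write u(x) = ax^4 + bx³ + cx² + dx + e; the 5 given values yield a linear system in the 5 coefficients.
Solving, u(x) = x^4 + x³ - x² + 5x - 3.
Then u(-4) = 153.

153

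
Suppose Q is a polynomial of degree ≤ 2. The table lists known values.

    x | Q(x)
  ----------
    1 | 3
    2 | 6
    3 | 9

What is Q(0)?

0

Write Q(x) = ax² + bx + c; the 3 given values yield a linear system in the 3 coefficients.
Solving, the leading coefficient vanishes, and Q(x) = 3x.
Then Q(0) = 0.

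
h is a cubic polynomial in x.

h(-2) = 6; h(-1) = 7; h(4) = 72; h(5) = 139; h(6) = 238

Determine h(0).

4

Write h(x) = ax³ + bx² + cx + d; the 5 given values yield a linear system in the 4 coefficients.
Solving, h(x) = x³ + x² - 3x + 4.
Then h(0) = 4.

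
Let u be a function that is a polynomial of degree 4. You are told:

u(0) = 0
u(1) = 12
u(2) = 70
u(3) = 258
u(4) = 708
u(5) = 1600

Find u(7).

5670

First differences: 12, 58, 188, 450, 892. Second differences: 46, 130, 262, 442. Third differences: 84, 132, 180. Fourth differences: 48, 48.
Level-4 differences are constant, so u has degree 4.
Fitting a degree-4 polynomial gives u(m) = 2m^4 + 2m³ + 3m² + 5m.
Then u(7) = 5670.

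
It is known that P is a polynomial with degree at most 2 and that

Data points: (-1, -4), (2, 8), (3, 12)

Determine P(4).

16

Write P(t) = at² + bt + c; the 3 given values yield a linear system in the 3 coefficients.
Solving, the leading coefficient vanishes, and P(t) = 4t.
Then P(4) = 16.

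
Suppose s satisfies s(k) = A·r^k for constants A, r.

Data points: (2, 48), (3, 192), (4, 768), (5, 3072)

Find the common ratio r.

4

Consecutive ratio: 192/48 = 4, and 768/192 = 4, so r = 4.
Then A·4^2 = 48 gives A = 3, and s(k) = 3·4^k.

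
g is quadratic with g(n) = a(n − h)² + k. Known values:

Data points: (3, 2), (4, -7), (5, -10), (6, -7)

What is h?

First differences -9, -3, 3; second difference 6 = 2a, so a = 3.
Expanding, the n-coefficient is −2ah = -6h; matching it to the data gives h = 5, and then k = -10.
So g(n) = 3(n − 5)² − 10.
Hence h = 5.

5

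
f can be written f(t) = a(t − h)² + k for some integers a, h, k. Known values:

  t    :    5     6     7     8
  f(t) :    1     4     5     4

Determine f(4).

First differences 3, 1, -1; second difference -2 = 2a, so a = -1.
Expanding, the t-coefficient is −2ah = 2h; matching it to the data gives h = 7, and then k = 5.
So f(t) = -1(t − 7)² + 5.
f(4) = -1·(-3)² + 5 = -4.

-4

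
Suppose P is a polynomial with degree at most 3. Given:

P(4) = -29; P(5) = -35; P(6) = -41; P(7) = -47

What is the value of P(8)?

-53

Write P(x) = ax³ + bx² + cx + d; the 4 given values yield a linear system in the 4 coefficients.
Solving, the top 2 coefficients vanish, and P(x) = -6x - 5.
Then P(8) = -53.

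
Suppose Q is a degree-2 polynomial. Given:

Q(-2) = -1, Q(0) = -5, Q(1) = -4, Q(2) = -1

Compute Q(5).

Write Q(x) = ax² + bx + c; the 4 given values yield a linear system in the 3 coefficients.
Solving, Q(x) = x² - 5.
Then Q(5) = 20.

20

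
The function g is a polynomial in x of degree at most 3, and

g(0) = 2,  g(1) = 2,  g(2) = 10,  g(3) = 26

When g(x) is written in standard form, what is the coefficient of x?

-4

Write g(x) = ax³ + bx² + cx + d; the 4 given values yield a linear system in the 4 coefficients.
Solving, the leading coefficient vanishes, and g(x) = 4x² - 4x + 2.
The coefficient of x is -4.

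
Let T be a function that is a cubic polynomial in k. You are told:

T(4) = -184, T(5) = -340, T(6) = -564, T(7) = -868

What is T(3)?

Write T(k) = ak³ + bk² + ck + d; the 4 given values yield a linear system in the 4 coefficients.
Solving, T(k) = -2k³ - 4k² + 2k.
Then T(3) = -84.

-84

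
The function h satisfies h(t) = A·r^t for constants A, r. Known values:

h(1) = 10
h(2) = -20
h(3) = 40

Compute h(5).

160

Consecutive ratio: -20/10 = -2, and 40/(-20) = -2, so r = -2.
Then A·(-2)^1 = 10 gives A = -5, and h(t) = -5·(-2)^t.
h(5) = -5·(-2)^5 = 160.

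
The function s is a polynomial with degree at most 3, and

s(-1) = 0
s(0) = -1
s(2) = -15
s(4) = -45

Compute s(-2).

-3

Write s(x) = ax³ + bx² + cx + d; the 4 given values yield a linear system in the 4 coefficients.
Solving, the leading coefficient vanishes, and s(x) = -2x² - 3x - 1.
Then s(-2) = -3.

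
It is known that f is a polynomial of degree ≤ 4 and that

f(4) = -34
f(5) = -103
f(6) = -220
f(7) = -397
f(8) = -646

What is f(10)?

First differences: -69, -117, -177, -249. Second differences: -48, -60, -72. Third differences: -12, -12.
Level-3 differences are constant, so f has degree 3.
Fitting a degree-3 polynomial gives f(k) = -2k³ + 6k² - k + 2.
Then f(10) = -1408.

-1408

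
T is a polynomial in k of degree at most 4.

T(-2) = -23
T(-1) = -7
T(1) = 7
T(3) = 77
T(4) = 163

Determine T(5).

299

Write T(k) = ak^4 + bk³ + ck² + dk + e; the 5 given values yield a linear system in the 5 coefficients.
Solving, the leading coefficient vanishes, and T(k) = 2k³ + k² + 5k - 1.
Then T(5) = 299.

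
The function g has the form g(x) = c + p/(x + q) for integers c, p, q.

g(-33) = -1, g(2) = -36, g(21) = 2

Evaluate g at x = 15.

3

(g(x) − c)(x + q) = p for each data point; the three points give a linear system in c and q, then p follows.
Solving: c = 0, q = -3, p = 36, so g(x) = 36/(x − 3).
Then g(15) = 0 + 36/12 = 3.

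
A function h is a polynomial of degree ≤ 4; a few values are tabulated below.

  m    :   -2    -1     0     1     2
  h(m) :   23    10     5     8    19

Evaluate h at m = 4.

First differences: -13, -5, 3, 11. Second differences: 8, 8, 8.
Level-2 differences are constant, so h has degree 2.
Fitting a degree-2 polynomial gives h(m) = 4m² - m + 5.
Then h(4) = 65.

65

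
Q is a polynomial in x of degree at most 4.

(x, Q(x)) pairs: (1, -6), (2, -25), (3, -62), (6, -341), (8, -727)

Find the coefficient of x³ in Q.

-1

Write Q(x) = ax^4 + bx³ + cx² + dx + e; the 5 given values yield a linear system in the 5 coefficients.
Solving, the leading coefficient vanishes, and Q(x) = -x³ - 3x² - 3x + 1.
The coefficient of x³ is -1.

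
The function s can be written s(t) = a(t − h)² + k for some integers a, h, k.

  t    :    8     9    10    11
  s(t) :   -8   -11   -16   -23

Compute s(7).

-7

First differences -3, -5, -7; second difference -2 = 2a, so a = -1.
Expanding, the t-coefficient is −2ah = 2h; matching it to the data gives h = 7, and then k = -7.
So s(t) = -1(t − 7)² − 7.
s(7) = -1·0² − 7 = -7.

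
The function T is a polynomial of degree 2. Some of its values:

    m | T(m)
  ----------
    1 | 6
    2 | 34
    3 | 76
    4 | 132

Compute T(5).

202

First differences: 28, 42, 56. Second differences: 14, 14.
Level-2 differences are constant, so T has degree 2.
Extending the table by one column gives the next first difference 70, so T(5) = 132 + 70 = 202.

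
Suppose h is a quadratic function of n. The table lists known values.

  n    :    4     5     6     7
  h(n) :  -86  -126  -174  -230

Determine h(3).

Write h(n) = an² + bn + c; the 4 given values yield a linear system in the 3 coefficients.
Solving, h(n) = -4n² - 4n - 6.
Then h(3) = -54.

-54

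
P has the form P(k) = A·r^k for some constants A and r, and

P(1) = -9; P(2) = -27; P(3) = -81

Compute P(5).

-729

Consecutive ratio: -27/(-9) = 3, and -81/(-27) = 3, so r = 3.
Then A·3^1 = -9 gives A = -3, and P(k) = -3·3^k.
P(5) = -3·3^5 = -729.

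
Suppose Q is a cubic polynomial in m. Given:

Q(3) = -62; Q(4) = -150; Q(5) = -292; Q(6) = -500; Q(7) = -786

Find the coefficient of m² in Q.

-3

Write Q(m) = am³ + bm² + cm + d; the 5 given values yield a linear system in the 4 coefficients.
Solving, Q(m) = -2m³ - 3m² + 7m - 2.
The coefficient of m² is -3.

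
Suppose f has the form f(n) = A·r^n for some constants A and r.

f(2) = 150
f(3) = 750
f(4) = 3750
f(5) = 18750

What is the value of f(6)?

93750

Consecutive ratio: 750/150 = 5, and 3750/750 = 5, so r = 5.
Then A·5^2 = 150 gives A = 6, and f(n) = 6·5^n.
f(6) = 6·5^6 = 93750.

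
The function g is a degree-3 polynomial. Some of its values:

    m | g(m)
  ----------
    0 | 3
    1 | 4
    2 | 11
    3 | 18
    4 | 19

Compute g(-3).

First differences: 1, 7, 7, 1. Second differences: 6, 0, -6. Third differences: -6, -6.
Level-3 differences are constant, so g has degree 3.
Fitting a degree-3 polynomial gives g(m) = -m³ + 6m² - 4m + 3.
Then g(-3) = 96.

96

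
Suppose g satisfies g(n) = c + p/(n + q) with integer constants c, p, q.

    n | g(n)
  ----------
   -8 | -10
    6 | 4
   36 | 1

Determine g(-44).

-1

(g(n) − c)(n + q) = p for each data point; the three points give a linear system in c and q, then p follows.
Solving: c = 0, q = 4, p = 40, so g(n) = 40/(n + 4).
Then g(-44) = 0 + 40/(-40) = -1.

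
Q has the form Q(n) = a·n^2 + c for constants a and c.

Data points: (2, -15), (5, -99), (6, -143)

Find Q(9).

-323

From Q(2) = -15 and Q(5) = -99: 4a + c = -15 and 25a + c = -99.
Subtracting: 21a = -84, so a = -4; then c = -15 − (-4)·4 = 1.
So Q(n) = -4n² + 1, and Q(9) = -323.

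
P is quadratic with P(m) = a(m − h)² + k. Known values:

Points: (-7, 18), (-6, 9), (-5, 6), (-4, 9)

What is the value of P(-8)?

First differences -9, -3, 3; second difference 6 = 2a, so a = 3.
Expanding, the m-coefficient is −2ah = -6h; matching it to the data gives h = -5, and then k = 6.
So P(m) = 3(m + 5)² + 6.
P(-8) = 3·(-3)² + 6 = 33.

33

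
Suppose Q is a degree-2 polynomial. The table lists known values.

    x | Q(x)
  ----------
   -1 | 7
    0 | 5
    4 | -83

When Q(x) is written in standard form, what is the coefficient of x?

-6

Write Q(x) = ax² + bx + c; the 3 given values yield a linear system in the 3 coefficients.
Solving, Q(x) = -4x² - 6x + 5.
The coefficient of x is -6.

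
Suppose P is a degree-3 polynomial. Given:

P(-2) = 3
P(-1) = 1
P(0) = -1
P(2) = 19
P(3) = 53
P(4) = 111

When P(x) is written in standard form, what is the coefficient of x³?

Write P(x) = ax³ + bx² + cx + d; the 6 given values yield a linear system in the 4 coefficients.
Solving, P(x) = x³ + 3x² - 1.
The coefficient of x³ is 1.

1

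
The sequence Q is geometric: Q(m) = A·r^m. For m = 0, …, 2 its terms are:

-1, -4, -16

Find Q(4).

-256

Consecutive ratio: -4/(-1) = 4, and -16/(-4) = 4, so r = 4.
Then A·4^0 = -1 gives A = -1, and Q(m) = -1·4^m.
Q(4) = -1·4^4 = -256.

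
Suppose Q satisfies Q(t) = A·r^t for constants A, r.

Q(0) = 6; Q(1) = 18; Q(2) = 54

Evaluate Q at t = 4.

486

Consecutive ratio: 18/6 = 3, and 54/18 = 3, so r = 3.
Then A·3^0 = 6 gives A = 6, and Q(t) = 6·3^t.
Q(4) = 6·3^4 = 486.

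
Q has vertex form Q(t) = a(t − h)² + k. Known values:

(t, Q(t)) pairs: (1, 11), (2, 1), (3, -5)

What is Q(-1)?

43

First differences -10, -6; second difference 4 = 2a, so a = 2.
Expanding, the t-coefficient is −2ah = -4h; matching it to the data gives h = 4, and then k = -7.
So Q(t) = 2(t − 4)² − 7.
Q(-1) = 2·(-5)² − 7 = 43.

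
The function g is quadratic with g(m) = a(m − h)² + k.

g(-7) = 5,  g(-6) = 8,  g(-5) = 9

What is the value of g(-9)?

First differences 3, 1; second difference -2 = 2a, so a = -1.
Expanding, the m-coefficient is −2ah = 2h; matching it to the data gives h = -5, and then k = 9.
So g(m) = -1(m + 5)² + 9.
g(-9) = -1·(-4)² + 9 = -7.

-7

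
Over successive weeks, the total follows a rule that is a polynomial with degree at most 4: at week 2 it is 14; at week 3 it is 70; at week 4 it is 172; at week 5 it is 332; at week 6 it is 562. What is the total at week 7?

874

Write the value at x as s(x).
First differences: 56, 102, 160, 230. Second differences: 46, 58, 70. Third differences: 12, 12.
Level-3 differences are constant, so s has degree 3.
Fitting a degree-3 polynomial gives s(x) = 2x³ + 5x² - 7x - 8.
Then s(7) = 874.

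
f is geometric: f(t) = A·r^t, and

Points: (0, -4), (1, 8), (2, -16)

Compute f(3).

32

Consecutive ratio: 8/(-4) = -2, and -16/8 = -2, so r = -2.
Then A·(-2)^0 = -4 gives A = -4, and f(t) = -4·(-2)^t.
f(3) = -4·(-2)^3 = 32.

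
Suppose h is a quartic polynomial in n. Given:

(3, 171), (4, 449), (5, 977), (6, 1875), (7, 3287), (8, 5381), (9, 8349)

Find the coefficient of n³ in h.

2

Write h(n) = an^4 + bn³ + cn² + dn + e; the 7 given values yield a linear system in the 5 coefficients.
Solving, h(n) = n^4 + 2n³ + 4n² + n - 3.
The coefficient of n³ is 2.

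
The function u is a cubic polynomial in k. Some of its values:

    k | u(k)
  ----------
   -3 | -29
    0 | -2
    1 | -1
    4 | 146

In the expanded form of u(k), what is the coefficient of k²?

Write u(k) = ak³ + bk² + ck + d; the 4 given values yield a linear system in the 4 coefficients.
Solving, u(k) = 2k³ + 2k² - 3k - 2.
The coefficient of k² is 2.

2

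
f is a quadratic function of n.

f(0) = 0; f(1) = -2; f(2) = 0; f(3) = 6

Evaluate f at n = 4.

16

First differences: -2, 2, 6. Second differences: 4, 4.
Level-2 differences are constant, so f has degree 2.
Fitting a degree-2 polynomial gives f(n) = 2n² - 4n.
Then f(4) = 16.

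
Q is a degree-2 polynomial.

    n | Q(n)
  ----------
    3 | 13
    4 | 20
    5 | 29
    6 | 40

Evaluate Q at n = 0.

Write Q(n) = an² + bn + c; the 4 given values yield a linear system in the 3 coefficients.
Solving, Q(n) = n² + 4.
Then Q(0) = 4.

4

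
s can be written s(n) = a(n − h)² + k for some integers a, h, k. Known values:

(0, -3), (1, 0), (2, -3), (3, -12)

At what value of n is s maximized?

First differences 3, -3, -9; second difference -6 = 2a, so a = -3.
Expanding, the n-coefficient is −2ah = 6h; matching it to the data gives h = 1, and then k = 0.
So s(n) = -3(n − 1)² + 0.
Hence h = 1.

1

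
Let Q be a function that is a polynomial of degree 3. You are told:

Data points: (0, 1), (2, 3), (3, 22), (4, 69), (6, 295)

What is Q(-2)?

Write Q(m) = am³ + bm² + cm + d; the 5 given values yield a linear system in the 4 coefficients.
Solving, Q(m) = 2m³ - 4m² + m + 1.
Then Q(-2) = -33.

-33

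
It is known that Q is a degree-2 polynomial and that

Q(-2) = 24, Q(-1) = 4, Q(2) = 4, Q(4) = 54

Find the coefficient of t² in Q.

Write Q(t) = at² + bt + c; the 4 given values yield a linear system in the 3 coefficients.
Solving, Q(t) = 5t² - 5t - 6.
The coefficient of t² is 5.

5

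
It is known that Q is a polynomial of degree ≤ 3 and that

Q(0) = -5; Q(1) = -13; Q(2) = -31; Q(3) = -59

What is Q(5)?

First differences: -8, -18, -28. Second differences: -10, -10.
Level-2 differences are constant, so Q has degree 2.
Fitting a degree-2 polynomial gives Q(t) = -5t² - 3t - 5.
Then Q(5) = -145.

-145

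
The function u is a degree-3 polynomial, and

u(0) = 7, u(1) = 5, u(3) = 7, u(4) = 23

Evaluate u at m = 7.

Write u(m) = am³ + bm² + cm + d; the 4 given values yield a linear system in the 4 coefficients.
Solving, u(m) = m³ - 3m² + 7.
Then u(7) = 203.

203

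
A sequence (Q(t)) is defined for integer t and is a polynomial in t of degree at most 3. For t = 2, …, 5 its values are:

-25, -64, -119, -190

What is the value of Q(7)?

First differences: -39, -55, -71. Second differences: -16, -16.
Level-2 differences are constant, so Q has degree 2.
Fitting a degree-2 polynomial gives Q(t) = -8t² + t + 5.
Then Q(7) = -380.

-380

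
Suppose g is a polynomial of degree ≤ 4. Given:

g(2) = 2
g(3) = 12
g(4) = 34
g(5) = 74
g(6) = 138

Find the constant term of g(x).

-6

Write g(x) = ax^4 + bx³ + cx² + dx + e; the 5 given values yield a linear system in the 5 coefficients.
Solving, the leading coefficient vanishes, and g(x) = x³ - 3x² + 6x - 6.
The constant term is g(0) = -6.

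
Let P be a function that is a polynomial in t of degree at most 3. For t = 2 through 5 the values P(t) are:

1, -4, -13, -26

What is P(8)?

-89

First differences: -5, -9, -13. Second differences: -4, -4.
Level-2 differences are constant, so P has degree 2.
Fitting a degree-2 polynomial gives P(t) = -2t² + 5t - 1.
Then P(8) = -89.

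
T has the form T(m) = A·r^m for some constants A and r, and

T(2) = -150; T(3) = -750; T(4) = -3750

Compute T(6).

Consecutive ratio: -750/(-150) = 5, and -3750/(-750) = 5, so r = 5.
Then A·5^2 = -150 gives A = -6, and T(m) = -6·5^m.
T(6) = -6·5^6 = -93750.

-93750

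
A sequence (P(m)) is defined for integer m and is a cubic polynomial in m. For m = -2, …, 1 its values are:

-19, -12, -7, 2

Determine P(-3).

Write P(m) = am³ + bm² + cm + d; the 4 given values yield a linear system in the 4 coefficients.
Solving, P(m) = m³ + 2m² + 6m - 7.
Then P(-3) = -34.

-34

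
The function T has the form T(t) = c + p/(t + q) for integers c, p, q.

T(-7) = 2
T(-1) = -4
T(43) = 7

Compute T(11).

(T(t) − c)(t + q) = p for each data point; the three points give a linear system in c and q, then p follows.
Solving: c = 6, q = -3, p = 40, so T(t) = 6 + 40/(t − 3).
Then T(11) = 6 + 40/8 = 11.

11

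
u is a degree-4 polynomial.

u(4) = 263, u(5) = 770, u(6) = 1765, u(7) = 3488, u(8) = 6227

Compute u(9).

Write u(x) = ax^4 + bx³ + cx² + dx + e; the 5 given values yield a linear system in the 5 coefficients.
Solving, u(x) = 2x^4 - 4x³ + 2x² - 5x - 5.
Then u(9) = 10318.

10318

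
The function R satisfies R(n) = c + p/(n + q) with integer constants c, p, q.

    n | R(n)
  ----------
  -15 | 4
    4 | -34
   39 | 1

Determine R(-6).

6

(R(n) − c)(n + q) = p for each data point; the three points give a linear system in c and q, then p follows.
Solving: c = 2, q = -3, p = -36, so R(n) = 2 − 36/(n − 3).
Then R(-6) = 2 − 36/(-9) = 6.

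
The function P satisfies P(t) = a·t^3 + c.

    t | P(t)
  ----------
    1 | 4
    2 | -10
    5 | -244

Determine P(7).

From P(1) = 4 and P(2) = -10: 1a + c = 4 and 8a + c = -10.
Subtracting: 7a = -14, so a = -2; then c = 4 − (-2)·1 = 6.
So P(t) = -2t³ + 6, and P(7) = -680.

-680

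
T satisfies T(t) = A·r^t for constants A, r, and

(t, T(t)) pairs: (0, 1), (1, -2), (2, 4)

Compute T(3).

Consecutive ratio: -2/1 = -2, and 4/(-2) = -2, so r = -2.
Then A·(-2)^0 = 1 gives A = 1, and T(t) = 1·(-2)^t.
T(3) = 1·(-2)^3 = -8.

-8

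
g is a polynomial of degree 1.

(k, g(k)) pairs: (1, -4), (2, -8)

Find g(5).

Write g(k) = ak + b; the 2 given values yield a linear system in the 2 coefficients.
Solving, g(k) = -4k.
Then g(5) = -20.

-20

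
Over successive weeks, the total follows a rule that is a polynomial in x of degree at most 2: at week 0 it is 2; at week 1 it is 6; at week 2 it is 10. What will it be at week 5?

Write the value at x as T(x).
First differences: 4, 4.
Level-1 differences are constant, so T has degree 1.
Fitting a degree-1 polynomial gives T(x) = 4x + 2.
Then T(5) = 22.

22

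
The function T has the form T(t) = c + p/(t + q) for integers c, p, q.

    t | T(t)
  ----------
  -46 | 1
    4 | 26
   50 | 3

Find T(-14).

-1

(T(t) − c)(t + q) = p for each data point; the three points give a linear system in c and q, then p follows.
Solving: c = 2, q = -2, p = 48, so T(t) = 2 + 48/(t − 2).
Then T(-14) = 2 + 48/(-16) = -1.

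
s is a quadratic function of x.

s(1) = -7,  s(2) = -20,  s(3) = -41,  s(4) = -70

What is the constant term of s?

Write s(x) = ax² + bx + c; the 4 given values yield a linear system in the 3 coefficients.
Solving, s(x) = -4x² - x - 2.
The constant term is s(0) = -2.

-2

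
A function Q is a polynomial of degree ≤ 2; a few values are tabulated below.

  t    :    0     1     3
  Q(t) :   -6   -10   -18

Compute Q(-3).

Write Q(t) = at² + bt + c; the 3 given values yield a linear system in the 3 coefficients.
Solving, the leading coefficient vanishes, and Q(t) = -4t - 6.
Then Q(-3) = 6.

6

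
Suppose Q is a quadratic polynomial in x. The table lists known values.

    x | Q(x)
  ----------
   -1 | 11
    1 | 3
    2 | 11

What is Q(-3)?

51

Write Q(x) = ax² + bx + c; the 3 given values yield a linear system in the 3 coefficients.
Solving, Q(x) = 4x² - 4x + 3.
Then Q(-3) = 51.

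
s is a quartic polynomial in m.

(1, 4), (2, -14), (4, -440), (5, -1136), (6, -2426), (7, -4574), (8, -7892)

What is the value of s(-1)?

Write s(m) = am^4 + bm³ + cm² + dm + e; the 7 given values yield a linear system in the 5 coefficients.
Solving, s(m) = -2m^4 + 5m² - 3m + 4.
Then s(-1) = 10.

10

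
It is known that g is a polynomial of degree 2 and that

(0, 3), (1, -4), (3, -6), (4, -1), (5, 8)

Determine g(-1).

Write g(x) = ax² + bx + c; the 5 given values yield a linear system in the 3 coefficients.
Solving, g(x) = 2x² - 9x + 3.
Then g(-1) = 14.

14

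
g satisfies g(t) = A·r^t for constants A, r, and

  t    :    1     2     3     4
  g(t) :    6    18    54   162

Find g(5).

Consecutive ratio: 18/6 = 3, and 54/18 = 3, so r = 3.
Then A·3^1 = 6 gives A = 2, and g(t) = 2·3^t.
g(5) = 2·3^5 = 486.

486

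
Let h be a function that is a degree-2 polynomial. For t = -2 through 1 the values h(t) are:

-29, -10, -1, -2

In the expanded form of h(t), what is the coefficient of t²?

First differences: 19, 9, -1. Second differences: -10, -10.
Level-2 differences are constant, so h has degree 2.
Fitting a degree-2 polynomial gives h(t) = -5t² + 4t - 1.
The coefficient of t² is -5.

-5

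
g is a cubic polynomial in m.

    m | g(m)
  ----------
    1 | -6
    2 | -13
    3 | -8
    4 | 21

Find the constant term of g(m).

1

Write g(m) = am³ + bm² + cm + d; the 4 given values yield a linear system in the 4 coefficients.
Solving, g(m) = 2m³ - 6m² - 3m + 1.
The constant term is g(0) = 1.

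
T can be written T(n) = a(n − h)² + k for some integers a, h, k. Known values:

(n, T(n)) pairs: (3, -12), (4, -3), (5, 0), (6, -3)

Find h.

First differences 9, 3, -3; second difference -6 = 2a, so a = -3.
Expanding, the n-coefficient is −2ah = 6h; matching it to the data gives h = 5, and then k = 0.
So T(n) = -3(n − 5)² + 0.
Hence h = 5.

5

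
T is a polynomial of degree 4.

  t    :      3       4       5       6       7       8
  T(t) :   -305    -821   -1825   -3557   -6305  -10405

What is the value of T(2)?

First differences: -516, -1004, -1732, -2748, -4100. Second differences: -488, -728, -1016, -1352. Third differences: -240, -288, -336. Fourth differences: -48, -48.
Level-4 differences are constant, so T has degree 4.
Fitting a degree-4 polynomial gives T(t) = -2t^4 - 4t³ - 2t² - 4t - 5.
Then T(2) = -85.

-85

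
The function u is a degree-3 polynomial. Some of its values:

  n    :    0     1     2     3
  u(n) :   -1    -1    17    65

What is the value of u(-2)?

5

Write u(n) = an³ + bn² + cn + d; the 4 given values yield a linear system in the 4 coefficients.
Solving, u(n) = 2n³ + 3n² - 5n - 1.
Then u(-2) = 5.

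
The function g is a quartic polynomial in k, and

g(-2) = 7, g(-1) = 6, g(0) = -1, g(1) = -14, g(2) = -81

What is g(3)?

Write g(k) = ak^4 + bk³ + ck² + dk + e; the 5 given values yield a linear system in the 5 coefficients.
Solving, g(k) = -2k^4 - 4k³ - k² - 6k - 1.
Then g(3) = -298.

-298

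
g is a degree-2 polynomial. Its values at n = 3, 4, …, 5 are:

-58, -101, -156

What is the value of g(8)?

-393

Write g(n) = an² + bn + c; the 3 given values yield a linear system in the 3 coefficients.
Solving, g(n) = -6n² - n - 1.
Then g(8) = -393.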